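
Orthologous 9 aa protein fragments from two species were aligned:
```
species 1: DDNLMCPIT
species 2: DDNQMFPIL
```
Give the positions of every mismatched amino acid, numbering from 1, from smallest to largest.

Differences at position 4 (L→Q), position 6 (C→F), position 9 (T→L).

4, 6, 9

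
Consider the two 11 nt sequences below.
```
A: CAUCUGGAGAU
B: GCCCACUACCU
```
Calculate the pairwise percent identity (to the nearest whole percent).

8 positions differ (1, 2, 3, 5, 6, 7, 9, 10), so 3 of 11 match: 3/11 = 27.27%.

27%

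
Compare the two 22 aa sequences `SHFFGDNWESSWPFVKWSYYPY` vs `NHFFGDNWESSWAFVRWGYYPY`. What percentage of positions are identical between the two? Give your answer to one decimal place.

81.8%

Mismatches at positions 1, 13, 16, 18 (1-based): 4 of 22.
Identical positions: 18/22 = 81.82% → 81.8%.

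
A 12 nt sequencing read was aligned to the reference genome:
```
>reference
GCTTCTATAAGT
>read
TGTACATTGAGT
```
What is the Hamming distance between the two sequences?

6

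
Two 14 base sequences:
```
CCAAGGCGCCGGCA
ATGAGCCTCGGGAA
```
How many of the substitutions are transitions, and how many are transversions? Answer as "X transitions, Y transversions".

Mismatches (1-based):
site 1: C→A (pyrimidine→purine, transversion)
site 2: C→T (pyrimidine→pyrimidine, transition)
site 3: A→G (purine→purine, transition)
site 6: G→C (purine→pyrimidine, transversion)
site 8: G→T (purine→pyrimidine, transversion)
site 10: C→G (pyrimidine→purine, transversion)
site 13: C→A (pyrimidine→purine, transversion)

2 transitions, 5 transversions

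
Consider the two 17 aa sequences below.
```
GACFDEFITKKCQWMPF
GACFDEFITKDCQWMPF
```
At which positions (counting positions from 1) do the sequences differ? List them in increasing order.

11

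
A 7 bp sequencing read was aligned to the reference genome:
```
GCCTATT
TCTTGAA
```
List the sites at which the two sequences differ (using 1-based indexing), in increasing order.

Scanning 1-based: 1: G/T; 3: C/T; 5: A/G; 6: T/A; 7: T/A.

1, 3, 5, 6, 7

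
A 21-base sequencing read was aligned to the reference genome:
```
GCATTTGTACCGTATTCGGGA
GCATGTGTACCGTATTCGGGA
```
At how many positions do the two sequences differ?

The sequences differ at positions 5 (1-based) — 1 in total.

1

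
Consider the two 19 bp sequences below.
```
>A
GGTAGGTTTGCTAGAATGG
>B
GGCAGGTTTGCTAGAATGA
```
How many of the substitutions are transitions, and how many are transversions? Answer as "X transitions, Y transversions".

Mismatches (1-based):
base 3: T→C (pyrimidine→pyrimidine, transition)
base 19: G→A (purine→purine, transition)

2 transitions, 0 transversions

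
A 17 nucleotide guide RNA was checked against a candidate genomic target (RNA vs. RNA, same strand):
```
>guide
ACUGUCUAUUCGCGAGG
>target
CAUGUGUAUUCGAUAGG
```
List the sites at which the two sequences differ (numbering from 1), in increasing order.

1, 2, 6, 13, 14

Scanning 1-based: 1: A/C; 2: C/A; 6: C/G; 13: C/A; 14: G/U.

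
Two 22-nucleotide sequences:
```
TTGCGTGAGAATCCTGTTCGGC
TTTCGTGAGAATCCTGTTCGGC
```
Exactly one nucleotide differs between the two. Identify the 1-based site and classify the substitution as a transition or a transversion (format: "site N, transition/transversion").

site 3, transversion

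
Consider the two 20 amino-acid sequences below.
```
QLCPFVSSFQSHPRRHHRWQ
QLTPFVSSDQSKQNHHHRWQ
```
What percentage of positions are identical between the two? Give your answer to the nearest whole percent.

Mismatches at positions 3, 9, 12, 13, 14, 15 (1-based): 6 of 20.
Identical positions: 14/20 = 70% → 70%.

70%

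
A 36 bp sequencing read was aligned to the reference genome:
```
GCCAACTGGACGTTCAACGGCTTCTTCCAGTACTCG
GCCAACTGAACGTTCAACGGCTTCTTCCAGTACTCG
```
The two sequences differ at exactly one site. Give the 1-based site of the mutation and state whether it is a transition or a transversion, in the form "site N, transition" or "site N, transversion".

Site 9 changes G→A. G is a purine and A is a purine, so this is a transition.

site 9, transition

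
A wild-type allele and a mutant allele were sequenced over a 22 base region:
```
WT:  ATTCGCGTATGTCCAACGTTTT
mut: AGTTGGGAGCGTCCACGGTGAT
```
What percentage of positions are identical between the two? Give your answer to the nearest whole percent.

55%

10 positions differ (2, 4, 6, 8, 9, 10, 16, 17, 20, 21), so 12 of 22 match: 12/22 = 54.55%.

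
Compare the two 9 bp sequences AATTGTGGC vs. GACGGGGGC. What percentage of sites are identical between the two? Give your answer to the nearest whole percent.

56%

Mismatches at positions 1, 3, 4, 6 (1-based): 4 of 9.
Identical positions: 5/9 = 55.56% → 56%.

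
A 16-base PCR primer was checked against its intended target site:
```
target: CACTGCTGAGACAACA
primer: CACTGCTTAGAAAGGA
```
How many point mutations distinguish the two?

The sequences differ at sites 8, 12, 14, 15 (1-based) — 4 in total.

4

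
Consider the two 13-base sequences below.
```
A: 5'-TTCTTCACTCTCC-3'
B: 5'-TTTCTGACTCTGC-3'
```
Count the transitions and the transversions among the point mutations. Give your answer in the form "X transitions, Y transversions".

Mismatches (1-based):
base 3: C→T (pyrimidine→pyrimidine, transition)
base 4: T→C (pyrimidine→pyrimidine, transition)
base 6: C→G (pyrimidine→purine, transversion)
base 12: C→G (pyrimidine→purine, transversion)

2 transitions, 2 transversions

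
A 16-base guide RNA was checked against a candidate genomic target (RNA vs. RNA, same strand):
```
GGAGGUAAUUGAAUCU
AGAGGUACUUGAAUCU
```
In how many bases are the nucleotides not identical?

2

The sequences differ at bases 1, 8 (1-based) — 2 in total.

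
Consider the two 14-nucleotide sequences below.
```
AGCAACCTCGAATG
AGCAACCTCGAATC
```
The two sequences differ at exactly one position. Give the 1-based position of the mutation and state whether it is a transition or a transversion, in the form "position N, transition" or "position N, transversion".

position 14, transversion

The sequences differ only at position 14: G→C (purine→pyrimidine), a transversion.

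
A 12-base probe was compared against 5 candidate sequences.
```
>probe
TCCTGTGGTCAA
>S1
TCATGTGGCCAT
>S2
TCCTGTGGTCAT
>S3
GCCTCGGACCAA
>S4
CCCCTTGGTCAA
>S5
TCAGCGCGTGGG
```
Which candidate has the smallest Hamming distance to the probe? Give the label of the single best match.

S2

S1 differs at 3 bases; S2 differs at 1 base; S3 differs at 5 bases; S4 differs at 3 bases; S5 differs at 8 bases. The closest is S2.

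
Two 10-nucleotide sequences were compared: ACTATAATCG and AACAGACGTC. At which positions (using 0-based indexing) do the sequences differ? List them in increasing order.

1, 2, 4, 6, 7, 8, 9

Differences at position 1 (C→A), position 2 (T→C), position 4 (T→G), position 6 (A→C), position 7 (T→G), position 8 (C→T), position 9 (G→C).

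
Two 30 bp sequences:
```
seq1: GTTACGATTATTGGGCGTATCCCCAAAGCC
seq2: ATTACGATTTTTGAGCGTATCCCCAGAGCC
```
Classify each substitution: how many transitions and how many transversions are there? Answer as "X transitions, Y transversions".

3 transitions, 1 transversion

Transitions (purine↔purine or pyrimidine↔pyrimidine): 1 G→A, 14 G→A, 26 A→G.
Transversions (purine↔pyrimidine): 10 A→T.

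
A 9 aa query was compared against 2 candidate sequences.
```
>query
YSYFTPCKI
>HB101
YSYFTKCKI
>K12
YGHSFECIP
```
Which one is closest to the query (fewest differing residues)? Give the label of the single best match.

Hamming distances to query — HB101: 1; K12: 7.
Smallest is HB101 with 1 mismatch.

HB101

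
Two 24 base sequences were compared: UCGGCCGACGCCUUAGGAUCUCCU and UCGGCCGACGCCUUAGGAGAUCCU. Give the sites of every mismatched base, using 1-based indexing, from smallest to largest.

19, 20

Differences at site 19 (U→G), site 20 (C→A).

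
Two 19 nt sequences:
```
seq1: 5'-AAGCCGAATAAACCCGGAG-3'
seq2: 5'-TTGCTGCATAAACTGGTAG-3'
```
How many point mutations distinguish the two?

Mismatches (1-based): site 1: A→T; site 2: A→T; site 5: C→T; site 7: A→C; site 14: C→T; site 15: C→G; site 17: G→T.

7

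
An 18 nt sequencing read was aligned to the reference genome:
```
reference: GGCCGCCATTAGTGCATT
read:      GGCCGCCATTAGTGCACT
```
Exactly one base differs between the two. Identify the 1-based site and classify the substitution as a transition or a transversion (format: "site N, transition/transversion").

site 17, transition

The sequences differ only at site 17: T→C (pyrimidine→pyrimidine), a transition.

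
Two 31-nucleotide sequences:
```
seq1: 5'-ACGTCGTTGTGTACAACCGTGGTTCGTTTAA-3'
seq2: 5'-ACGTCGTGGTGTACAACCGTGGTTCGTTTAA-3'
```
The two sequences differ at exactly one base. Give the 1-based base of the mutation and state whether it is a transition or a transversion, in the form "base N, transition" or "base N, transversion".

base 8, transversion

Base 8 changes T→G. T is a pyrimidine and G is a purine, so this is a transversion.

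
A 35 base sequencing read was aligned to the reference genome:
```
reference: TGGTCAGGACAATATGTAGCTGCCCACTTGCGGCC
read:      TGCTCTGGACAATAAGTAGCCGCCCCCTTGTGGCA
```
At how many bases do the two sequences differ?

Comparing position by position, 7 bases differ: 3 (G/C), 6 (A/T), 15 (T/A), 21 (T/C), 26 (A/C), 31 (C/T), 35 (C/A).

7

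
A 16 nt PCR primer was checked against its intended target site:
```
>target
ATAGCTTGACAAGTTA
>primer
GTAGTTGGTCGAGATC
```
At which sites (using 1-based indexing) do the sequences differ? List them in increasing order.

1, 5, 7, 9, 11, 14, 16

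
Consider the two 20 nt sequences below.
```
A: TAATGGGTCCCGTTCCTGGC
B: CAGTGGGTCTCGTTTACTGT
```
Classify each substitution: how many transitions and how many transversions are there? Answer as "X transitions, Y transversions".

Transitions (purine↔purine or pyrimidine↔pyrimidine): 1 T→C, 3 A→G, 10 C→T, 15 C→T, 17 T→C, 20 C→T.
Transversions (purine↔pyrimidine): 16 C→A, 18 G→T.

6 transitions, 2 transversions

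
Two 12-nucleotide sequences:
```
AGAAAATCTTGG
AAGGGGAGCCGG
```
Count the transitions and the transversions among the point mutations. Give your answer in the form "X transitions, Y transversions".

7 transitions, 2 transversions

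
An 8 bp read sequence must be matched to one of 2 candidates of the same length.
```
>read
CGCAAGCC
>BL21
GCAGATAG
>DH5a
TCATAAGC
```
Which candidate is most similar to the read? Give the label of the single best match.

DH5a

Hamming distances to read — BL21: 7; DH5a: 6.
Smallest is DH5a with 6 mismatches.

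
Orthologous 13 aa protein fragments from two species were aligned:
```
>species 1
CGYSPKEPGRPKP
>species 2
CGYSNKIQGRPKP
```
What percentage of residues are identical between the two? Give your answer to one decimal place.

76.9%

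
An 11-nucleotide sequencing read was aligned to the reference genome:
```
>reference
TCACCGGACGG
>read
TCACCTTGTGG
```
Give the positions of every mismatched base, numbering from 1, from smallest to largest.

6, 7, 8, 9

Scanning 1-based: 6: G/T; 7: G/T; 8: A/G; 9: C/T.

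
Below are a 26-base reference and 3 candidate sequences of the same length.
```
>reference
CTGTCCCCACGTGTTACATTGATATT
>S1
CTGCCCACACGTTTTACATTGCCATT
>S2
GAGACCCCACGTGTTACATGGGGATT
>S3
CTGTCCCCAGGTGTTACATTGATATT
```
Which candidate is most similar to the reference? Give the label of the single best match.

S3

Hamming distances to reference — S1: 5; S2: 6; S3: 1.
Smallest is S3 with 1 mismatch.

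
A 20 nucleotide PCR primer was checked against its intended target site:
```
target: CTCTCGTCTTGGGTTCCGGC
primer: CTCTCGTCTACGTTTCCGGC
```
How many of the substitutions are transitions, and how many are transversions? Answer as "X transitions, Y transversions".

0 transitions, 3 transversions

Mismatches (1-based):
position 10: T→A (pyrimidine→purine, transversion)
position 11: G→C (purine→pyrimidine, transversion)
position 13: G→T (purine→pyrimidine, transversion)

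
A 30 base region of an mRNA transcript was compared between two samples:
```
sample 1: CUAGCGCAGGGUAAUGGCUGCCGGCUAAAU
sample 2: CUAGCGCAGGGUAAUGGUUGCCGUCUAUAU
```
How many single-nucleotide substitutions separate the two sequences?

3

The sequences differ at bases 18, 24, 28 (1-based) — 3 in total.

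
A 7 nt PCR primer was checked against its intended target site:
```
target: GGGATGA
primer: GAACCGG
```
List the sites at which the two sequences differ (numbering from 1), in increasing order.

Differences at site 2 (G→A), site 3 (G→A), site 4 (A→C), site 5 (T→C), site 7 (A→G).

2, 3, 4, 5, 7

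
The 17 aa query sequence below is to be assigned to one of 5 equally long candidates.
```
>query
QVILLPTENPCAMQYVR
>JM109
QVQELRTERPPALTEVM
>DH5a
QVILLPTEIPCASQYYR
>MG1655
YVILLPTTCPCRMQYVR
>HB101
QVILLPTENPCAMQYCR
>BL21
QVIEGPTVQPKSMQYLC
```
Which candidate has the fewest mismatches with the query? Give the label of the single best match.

JM109 differs at 9 positions; DH5a differs at 3 positions; MG1655 differs at 4 positions; HB101 differs at 1 position; BL21 differs at 8 positions. The closest is HB101.

HB101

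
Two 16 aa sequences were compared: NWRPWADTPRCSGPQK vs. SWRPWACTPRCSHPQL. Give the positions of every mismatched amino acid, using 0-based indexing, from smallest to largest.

Scanning 0-based: 0: N/S; 6: D/C; 12: G/H; 15: K/L.

0, 6, 12, 15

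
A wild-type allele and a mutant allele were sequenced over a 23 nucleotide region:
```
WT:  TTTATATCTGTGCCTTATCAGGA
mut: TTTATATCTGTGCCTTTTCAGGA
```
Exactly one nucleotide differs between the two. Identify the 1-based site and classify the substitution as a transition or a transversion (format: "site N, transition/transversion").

site 17, transversion

The sequences differ only at site 17: A→T (purine→pyrimidine), a transversion.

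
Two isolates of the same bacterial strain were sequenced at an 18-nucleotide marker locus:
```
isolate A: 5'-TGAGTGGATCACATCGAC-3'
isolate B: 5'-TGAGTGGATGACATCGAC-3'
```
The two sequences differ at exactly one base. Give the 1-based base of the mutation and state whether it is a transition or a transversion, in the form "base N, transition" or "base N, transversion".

base 10, transversion

Base 10 changes C→G. C is a pyrimidine and G is a purine, so this is a transversion.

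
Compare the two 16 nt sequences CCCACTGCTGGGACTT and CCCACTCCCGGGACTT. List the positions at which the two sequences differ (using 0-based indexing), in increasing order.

Differences at position 6 (G→C), position 8 (T→C).

6, 8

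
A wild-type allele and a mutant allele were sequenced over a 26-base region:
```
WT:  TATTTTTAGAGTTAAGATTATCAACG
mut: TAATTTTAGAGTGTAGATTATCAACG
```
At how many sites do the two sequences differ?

3

Mismatches (1-based): site 3: T→A; site 13: T→G; site 14: A→T.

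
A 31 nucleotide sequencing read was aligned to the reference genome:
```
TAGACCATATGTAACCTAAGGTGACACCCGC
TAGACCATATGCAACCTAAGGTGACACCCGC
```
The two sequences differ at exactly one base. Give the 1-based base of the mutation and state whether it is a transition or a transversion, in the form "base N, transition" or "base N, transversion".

base 12, transition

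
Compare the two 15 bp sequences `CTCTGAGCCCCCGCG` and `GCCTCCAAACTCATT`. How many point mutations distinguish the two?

11

Comparing position by position, 11 sites differ: 1 (C/G), 2 (T/C), 5 (G/C), 6 (A/C), 7 (G/A), 8 (C/A), 9 (C/A), 11 (C/T), 13 (G/A), 14 (C/T), 15 (G/T).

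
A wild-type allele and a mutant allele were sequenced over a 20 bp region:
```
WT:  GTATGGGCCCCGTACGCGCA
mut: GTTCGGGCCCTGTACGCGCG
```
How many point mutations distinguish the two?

4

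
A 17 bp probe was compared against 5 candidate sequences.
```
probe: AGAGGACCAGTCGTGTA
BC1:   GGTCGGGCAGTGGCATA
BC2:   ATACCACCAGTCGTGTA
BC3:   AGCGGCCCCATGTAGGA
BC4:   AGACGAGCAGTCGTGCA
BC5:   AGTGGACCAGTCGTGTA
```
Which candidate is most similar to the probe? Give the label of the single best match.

BC5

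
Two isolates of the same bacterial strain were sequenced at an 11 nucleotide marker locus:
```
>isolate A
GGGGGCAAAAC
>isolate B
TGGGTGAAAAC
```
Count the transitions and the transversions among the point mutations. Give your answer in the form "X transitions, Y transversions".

Transitions (purine↔purine or pyrimidine↔pyrimidine): none.
Transversions (purine↔pyrimidine): 1 G→T, 5 G→T, 6 C→G.

0 transitions, 3 transversions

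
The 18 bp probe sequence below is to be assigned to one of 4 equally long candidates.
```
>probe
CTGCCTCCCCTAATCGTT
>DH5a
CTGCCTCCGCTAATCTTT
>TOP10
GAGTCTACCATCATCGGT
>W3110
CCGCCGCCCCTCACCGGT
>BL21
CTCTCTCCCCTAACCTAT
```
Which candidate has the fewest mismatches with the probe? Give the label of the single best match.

DH5a

DH5a differs at 2 bases; TOP10 differs at 7 bases; W3110 differs at 5 bases; BL21 differs at 5 bases. The closest is DH5a.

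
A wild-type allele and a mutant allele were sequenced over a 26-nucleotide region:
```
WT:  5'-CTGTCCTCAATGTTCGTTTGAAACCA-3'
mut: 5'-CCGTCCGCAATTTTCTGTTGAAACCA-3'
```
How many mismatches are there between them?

5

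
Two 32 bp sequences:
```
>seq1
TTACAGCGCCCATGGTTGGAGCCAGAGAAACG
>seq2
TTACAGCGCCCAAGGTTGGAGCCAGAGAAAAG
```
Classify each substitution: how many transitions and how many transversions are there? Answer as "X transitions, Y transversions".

0 transitions, 2 transversions

Mismatches (1-based):
position 13: T→A (pyrimidine→purine, transversion)
position 31: C→A (pyrimidine→purine, transversion)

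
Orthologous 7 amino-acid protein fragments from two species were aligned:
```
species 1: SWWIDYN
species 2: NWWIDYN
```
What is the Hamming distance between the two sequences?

1

Comparing position by position, 1 position differs: 1 (S/N).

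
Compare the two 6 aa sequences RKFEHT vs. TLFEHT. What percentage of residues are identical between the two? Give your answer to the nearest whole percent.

67%

Mismatches at positions 1, 2 (1-based): 2 of 6.
Identical positions: 4/6 = 66.67% → 67%.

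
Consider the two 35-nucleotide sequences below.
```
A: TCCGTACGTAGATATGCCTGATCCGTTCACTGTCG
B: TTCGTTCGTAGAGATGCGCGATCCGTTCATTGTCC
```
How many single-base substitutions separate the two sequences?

Mismatches (1-based): base 2: C→T; base 6: A→T; base 13: T→G; base 18: C→G; base 19: T→C; base 30: C→T; base 35: G→C.

7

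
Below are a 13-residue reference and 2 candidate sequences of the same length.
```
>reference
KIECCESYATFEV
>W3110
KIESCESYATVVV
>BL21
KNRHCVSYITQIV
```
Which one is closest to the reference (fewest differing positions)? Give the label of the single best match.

Hamming distances to reference — W3110: 3; BL21: 7.
Smallest is W3110 with 3 mismatches.

W3110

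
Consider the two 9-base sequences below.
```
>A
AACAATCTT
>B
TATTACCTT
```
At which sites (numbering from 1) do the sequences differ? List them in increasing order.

Scanning 1-based: 1: A/T; 3: C/T; 4: A/T; 6: T/C.

1, 3, 4, 6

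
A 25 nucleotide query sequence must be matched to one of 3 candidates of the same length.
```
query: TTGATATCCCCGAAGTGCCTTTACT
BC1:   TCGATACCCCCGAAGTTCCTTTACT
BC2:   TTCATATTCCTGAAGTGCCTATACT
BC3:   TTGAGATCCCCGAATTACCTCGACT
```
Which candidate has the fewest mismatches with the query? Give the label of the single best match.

BC1

BC1 differs at 3 bases; BC2 differs at 4 bases; BC3 differs at 5 bases. The closest is BC1.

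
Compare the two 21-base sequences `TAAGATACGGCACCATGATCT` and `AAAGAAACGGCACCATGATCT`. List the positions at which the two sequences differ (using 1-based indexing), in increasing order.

1, 6

Scanning 1-based: 1: T/A; 6: T/A.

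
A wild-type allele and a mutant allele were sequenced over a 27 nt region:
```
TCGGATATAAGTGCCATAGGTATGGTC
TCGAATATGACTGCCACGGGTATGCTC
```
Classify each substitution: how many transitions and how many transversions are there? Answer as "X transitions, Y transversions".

Transitions (purine↔purine or pyrimidine↔pyrimidine): 4 G→A, 9 A→G, 17 T→C, 18 A→G.
Transversions (purine↔pyrimidine): 11 G→C, 25 G→C.

4 transitions, 2 transversions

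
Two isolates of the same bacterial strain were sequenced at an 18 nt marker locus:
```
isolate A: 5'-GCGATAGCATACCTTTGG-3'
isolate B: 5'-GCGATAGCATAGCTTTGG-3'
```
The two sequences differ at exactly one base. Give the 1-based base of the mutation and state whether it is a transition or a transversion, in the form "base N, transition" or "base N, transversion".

base 12, transversion

Base 12 changes C→G. C is a pyrimidine and G is a purine, so this is a transversion.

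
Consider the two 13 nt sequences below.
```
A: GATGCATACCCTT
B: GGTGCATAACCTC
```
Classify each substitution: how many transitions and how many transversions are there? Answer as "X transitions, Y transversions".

2 transitions, 1 transversion

Mismatches (1-based):
site 2: A→G (purine→purine, transition)
site 9: C→A (pyrimidine→purine, transversion)
site 13: T→C (pyrimidine→pyrimidine, transition)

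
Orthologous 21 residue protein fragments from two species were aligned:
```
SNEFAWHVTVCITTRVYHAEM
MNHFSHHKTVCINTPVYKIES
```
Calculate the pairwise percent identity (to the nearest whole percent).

52%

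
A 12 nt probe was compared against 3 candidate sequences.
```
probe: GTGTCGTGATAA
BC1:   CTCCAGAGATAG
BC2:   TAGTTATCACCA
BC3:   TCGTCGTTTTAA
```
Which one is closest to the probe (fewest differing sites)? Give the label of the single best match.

Hamming distances to probe — BC1: 6; BC2: 7; BC3: 4.
Smallest is BC3 with 4 mismatches.

BC3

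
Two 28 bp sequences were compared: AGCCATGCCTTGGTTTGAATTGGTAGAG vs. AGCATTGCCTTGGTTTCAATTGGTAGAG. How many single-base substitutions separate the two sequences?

3

Mismatches (1-based): position 4: C→A; position 5: A→T; position 17: G→C.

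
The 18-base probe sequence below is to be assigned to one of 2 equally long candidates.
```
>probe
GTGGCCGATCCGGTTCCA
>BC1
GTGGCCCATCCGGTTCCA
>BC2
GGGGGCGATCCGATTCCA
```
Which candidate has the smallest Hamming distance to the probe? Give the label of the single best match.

BC1 differs at 1 position; BC2 differs at 3 positions. The closest is BC1.

BC1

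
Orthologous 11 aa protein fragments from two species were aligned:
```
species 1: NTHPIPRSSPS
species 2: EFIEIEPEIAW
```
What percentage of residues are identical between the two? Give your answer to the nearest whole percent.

Mismatches at positions 1, 2, 3, 4, 6, 7, 8, 9, 10, 11 (1-based): 10 of 11.
Identical positions: 1/11 = 9.091% → 9%.

9%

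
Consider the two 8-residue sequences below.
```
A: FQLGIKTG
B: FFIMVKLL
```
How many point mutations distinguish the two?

Comparing position by position, 6 residues differ: 2 (Q/F), 3 (L/I), 4 (G/M), 5 (I/V), 7 (T/L), 8 (G/L).

6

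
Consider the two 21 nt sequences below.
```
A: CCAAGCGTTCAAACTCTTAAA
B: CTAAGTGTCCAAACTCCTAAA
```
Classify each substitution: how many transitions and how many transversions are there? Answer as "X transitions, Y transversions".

4 transitions, 0 transversions

Mismatches (1-based):
position 2: C→T (pyrimidine→pyrimidine, transition)
position 6: C→T (pyrimidine→pyrimidine, transition)
position 9: T→C (pyrimidine→pyrimidine, transition)
position 17: T→C (pyrimidine→pyrimidine, transition)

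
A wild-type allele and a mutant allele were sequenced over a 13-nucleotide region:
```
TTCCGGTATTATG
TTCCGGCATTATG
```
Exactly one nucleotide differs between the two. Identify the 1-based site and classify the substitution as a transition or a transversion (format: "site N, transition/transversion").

site 7, transition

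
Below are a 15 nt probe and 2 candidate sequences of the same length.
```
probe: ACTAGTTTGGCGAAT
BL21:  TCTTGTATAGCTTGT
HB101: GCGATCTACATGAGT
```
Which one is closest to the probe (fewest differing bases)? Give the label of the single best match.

BL21

Hamming distances to probe — BL21: 7; HB101: 9.
Smallest is BL21 with 7 mismatches.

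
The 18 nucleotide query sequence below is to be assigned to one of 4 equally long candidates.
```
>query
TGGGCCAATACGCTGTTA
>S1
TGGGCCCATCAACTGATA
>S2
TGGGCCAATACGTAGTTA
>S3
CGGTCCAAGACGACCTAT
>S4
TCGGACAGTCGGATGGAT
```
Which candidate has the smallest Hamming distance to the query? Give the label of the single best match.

S1 differs at 5 positions; S2 differs at 2 positions; S3 differs at 8 positions; S4 differs at 9 positions. The closest is S2.

S2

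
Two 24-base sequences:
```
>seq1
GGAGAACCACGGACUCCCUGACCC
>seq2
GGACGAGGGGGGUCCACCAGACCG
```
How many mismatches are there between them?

11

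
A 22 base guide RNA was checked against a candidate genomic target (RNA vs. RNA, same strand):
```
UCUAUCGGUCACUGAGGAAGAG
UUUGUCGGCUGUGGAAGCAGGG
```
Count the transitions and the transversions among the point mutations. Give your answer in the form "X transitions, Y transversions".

8 transitions, 2 transversions

Mismatches (1-based):
base 2: C→U (pyrimidine→pyrimidine, transition)
base 4: A→G (purine→purine, transition)
base 9: U→C (pyrimidine→pyrimidine, transition)
base 10: C→U (pyrimidine→pyrimidine, transition)
base 11: A→G (purine→purine, transition)
base 12: C→U (pyrimidine→pyrimidine, transition)
base 13: U→G (pyrimidine→purine, transversion)
base 16: G→A (purine→purine, transition)
base 18: A→C (purine→pyrimidine, transversion)
base 21: A→G (purine→purine, transition)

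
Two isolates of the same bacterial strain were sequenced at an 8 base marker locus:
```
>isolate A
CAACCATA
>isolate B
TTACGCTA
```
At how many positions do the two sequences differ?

4

Mismatches (1-based): position 1: C→T; position 2: A→T; position 5: C→G; position 6: A→C.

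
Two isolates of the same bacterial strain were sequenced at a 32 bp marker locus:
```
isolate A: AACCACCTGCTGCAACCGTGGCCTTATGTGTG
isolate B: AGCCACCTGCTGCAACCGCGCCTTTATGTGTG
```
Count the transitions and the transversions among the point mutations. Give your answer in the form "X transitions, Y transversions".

3 transitions, 1 transversion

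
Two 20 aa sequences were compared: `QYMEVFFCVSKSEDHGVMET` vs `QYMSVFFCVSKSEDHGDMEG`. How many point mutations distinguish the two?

The sequences differ at residues 4, 17, 20 (1-based) — 3 in total.

3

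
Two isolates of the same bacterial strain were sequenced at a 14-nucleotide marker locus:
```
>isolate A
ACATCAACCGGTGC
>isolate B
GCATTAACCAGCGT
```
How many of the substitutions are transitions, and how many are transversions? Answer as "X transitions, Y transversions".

Transitions (purine↔purine or pyrimidine↔pyrimidine): 1 A→G, 5 C→T, 10 G→A, 12 T→C, 14 C→T.
Transversions (purine↔pyrimidine): none.

5 transitions, 0 transversions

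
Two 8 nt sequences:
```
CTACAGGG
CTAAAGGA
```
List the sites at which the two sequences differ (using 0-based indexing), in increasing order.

3, 7

Differences at site 3 (C→A), site 7 (G→A).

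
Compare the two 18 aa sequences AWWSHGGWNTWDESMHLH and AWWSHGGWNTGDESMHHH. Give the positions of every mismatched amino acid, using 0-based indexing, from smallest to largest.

10, 16

Differences at position 10 (W→G), position 16 (L→H).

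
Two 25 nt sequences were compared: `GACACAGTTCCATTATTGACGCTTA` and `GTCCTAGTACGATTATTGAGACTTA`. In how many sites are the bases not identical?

Mismatches (1-based): site 2: A→T; site 4: A→C; site 5: C→T; site 9: T→A; site 11: C→G; site 20: C→G; site 21: G→A.

7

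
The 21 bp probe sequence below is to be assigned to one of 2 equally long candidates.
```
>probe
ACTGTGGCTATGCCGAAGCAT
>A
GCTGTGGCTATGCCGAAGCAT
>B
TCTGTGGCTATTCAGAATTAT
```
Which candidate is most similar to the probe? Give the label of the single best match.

A

Hamming distances to probe — A: 1; B: 5.
Smallest is A with 1 mismatch.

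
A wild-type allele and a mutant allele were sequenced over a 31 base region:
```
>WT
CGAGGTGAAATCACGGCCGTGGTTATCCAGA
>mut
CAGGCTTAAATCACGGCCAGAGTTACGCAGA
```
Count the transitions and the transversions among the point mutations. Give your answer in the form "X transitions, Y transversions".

5 transitions, 4 transversions

Transitions (purine↔purine or pyrimidine↔pyrimidine): 2 G→A, 3 A→G, 19 G→A, 21 G→A, 26 T→C.
Transversions (purine↔pyrimidine): 5 G→C, 7 G→T, 20 T→G, 27 C→G.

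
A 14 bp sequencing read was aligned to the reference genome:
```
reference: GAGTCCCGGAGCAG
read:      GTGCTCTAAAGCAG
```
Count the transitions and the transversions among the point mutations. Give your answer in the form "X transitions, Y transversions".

5 transitions, 1 transversion

Transitions (purine↔purine or pyrimidine↔pyrimidine): 4 T→C, 5 C→T, 7 C→T, 8 G→A, 9 G→A.
Transversions (purine↔pyrimidine): 2 A→T.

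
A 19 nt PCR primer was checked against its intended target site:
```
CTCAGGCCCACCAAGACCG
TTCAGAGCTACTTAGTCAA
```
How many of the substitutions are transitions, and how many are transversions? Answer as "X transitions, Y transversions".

Transitions (purine↔purine or pyrimidine↔pyrimidine): 1 C→T, 6 G→A, 9 C→T, 12 C→T, 19 G→A.
Transversions (purine↔pyrimidine): 7 C→G, 13 A→T, 16 A→T, 18 C→A.

5 transitions, 4 transversions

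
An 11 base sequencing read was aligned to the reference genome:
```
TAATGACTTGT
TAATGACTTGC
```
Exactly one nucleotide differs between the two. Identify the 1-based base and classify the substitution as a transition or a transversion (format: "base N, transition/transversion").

The sequences differ only at base 11: T→C (pyrimidine→pyrimidine), a transition.

base 11, transition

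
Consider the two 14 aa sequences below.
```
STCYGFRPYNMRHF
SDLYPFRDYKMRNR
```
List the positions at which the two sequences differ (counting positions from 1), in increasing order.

Differences at position 2 (T→D), position 3 (C→L), position 5 (G→P), position 8 (P→D), position 10 (N→K), position 13 (H→N), position 14 (F→R).

2, 3, 5, 8, 10, 13, 14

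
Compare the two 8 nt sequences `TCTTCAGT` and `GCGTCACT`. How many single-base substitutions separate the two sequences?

3

The sequences differ at bases 1, 3, 7 (1-based) — 3 in total.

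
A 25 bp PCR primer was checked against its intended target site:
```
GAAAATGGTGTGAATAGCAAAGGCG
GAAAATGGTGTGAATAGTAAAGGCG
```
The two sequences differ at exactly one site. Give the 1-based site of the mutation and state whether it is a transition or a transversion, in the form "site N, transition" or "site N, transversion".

The sequences differ only at site 18: C→T (pyrimidine→pyrimidine), a transition.

site 18, transition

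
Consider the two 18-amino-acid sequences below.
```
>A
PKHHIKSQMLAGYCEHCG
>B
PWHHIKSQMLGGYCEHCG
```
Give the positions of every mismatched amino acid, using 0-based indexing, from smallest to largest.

Scanning 0-based: 1: K/W; 10: A/G.

1, 10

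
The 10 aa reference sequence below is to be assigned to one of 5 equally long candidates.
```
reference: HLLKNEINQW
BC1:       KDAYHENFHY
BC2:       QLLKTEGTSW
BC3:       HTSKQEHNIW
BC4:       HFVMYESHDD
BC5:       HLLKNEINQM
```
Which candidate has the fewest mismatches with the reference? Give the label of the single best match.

BC5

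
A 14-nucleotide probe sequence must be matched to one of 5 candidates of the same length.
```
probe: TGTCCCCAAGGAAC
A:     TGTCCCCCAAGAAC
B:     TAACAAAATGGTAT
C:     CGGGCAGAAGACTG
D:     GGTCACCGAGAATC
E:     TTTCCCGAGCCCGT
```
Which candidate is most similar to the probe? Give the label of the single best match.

A

A differs at 2 bases; B differs at 8 bases; C differs at 9 bases; D differs at 5 bases; E differs at 8 bases. The closest is A.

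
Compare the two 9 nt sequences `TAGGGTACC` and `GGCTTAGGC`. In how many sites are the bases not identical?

8

Comparing position by position, 8 sites differ: 1 (T/G), 2 (A/G), 3 (G/C), 4 (G/T), 5 (G/T), 6 (T/A), 7 (A/G), 8 (C/G).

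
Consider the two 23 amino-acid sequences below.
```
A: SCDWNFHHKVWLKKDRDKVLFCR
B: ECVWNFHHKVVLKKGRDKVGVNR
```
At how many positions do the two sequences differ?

Mismatches (1-based): position 1: S→E; position 3: D→V; position 11: W→V; position 15: D→G; position 20: L→G; position 21: F→V; position 22: C→N.

7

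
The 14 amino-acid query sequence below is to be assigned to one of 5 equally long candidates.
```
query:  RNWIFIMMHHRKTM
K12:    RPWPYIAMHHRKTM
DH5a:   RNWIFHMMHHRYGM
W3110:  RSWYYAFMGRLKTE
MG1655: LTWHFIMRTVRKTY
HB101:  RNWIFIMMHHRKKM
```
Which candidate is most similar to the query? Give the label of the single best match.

HB101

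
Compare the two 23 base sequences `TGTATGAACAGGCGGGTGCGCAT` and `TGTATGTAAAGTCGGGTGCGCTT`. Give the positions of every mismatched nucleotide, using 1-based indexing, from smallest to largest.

7, 9, 12, 22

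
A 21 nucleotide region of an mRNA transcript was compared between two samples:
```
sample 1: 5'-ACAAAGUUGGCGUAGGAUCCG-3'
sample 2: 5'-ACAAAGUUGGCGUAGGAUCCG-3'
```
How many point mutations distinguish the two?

The two sequences are identical at every position.

0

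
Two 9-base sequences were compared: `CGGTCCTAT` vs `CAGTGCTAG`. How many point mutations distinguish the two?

The sequences differ at positions 2, 5, 9 (1-based) — 3 in total.

3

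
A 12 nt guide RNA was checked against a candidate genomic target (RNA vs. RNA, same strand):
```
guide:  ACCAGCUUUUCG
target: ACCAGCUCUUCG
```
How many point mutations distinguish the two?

Comparing position by position, 1 base differs: 8 (U/C).

1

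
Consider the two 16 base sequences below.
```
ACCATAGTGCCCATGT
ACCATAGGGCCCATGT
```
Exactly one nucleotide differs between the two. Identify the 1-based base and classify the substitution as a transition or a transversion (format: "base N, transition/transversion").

base 8, transversion

Base 8 changes T→G. T is a pyrimidine and G is a purine, so this is a transversion.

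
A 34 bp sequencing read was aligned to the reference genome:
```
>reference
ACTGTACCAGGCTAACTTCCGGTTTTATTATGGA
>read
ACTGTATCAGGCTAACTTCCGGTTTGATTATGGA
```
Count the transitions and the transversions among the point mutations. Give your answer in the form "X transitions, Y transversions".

Mismatches (1-based):
position 7: C→T (pyrimidine→pyrimidine, transition)
position 26: T→G (pyrimidine→purine, transversion)

1 transition, 1 transversion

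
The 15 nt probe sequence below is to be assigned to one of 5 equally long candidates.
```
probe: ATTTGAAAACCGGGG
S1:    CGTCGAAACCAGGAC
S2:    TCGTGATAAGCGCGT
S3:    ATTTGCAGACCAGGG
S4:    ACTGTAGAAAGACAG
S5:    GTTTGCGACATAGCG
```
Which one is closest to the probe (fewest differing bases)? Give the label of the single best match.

Hamming distances to probe — S1: 7; S2: 7; S3: 3; S4: 9; S5: 8.
Smallest is S3 with 3 mismatches.

S3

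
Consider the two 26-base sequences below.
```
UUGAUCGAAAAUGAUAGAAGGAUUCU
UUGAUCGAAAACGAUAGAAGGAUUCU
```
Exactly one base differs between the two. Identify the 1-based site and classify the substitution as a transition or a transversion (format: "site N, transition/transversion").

site 12, transition

Site 12 changes U→C. U is a pyrimidine and C is a pyrimidine, so this is a transition.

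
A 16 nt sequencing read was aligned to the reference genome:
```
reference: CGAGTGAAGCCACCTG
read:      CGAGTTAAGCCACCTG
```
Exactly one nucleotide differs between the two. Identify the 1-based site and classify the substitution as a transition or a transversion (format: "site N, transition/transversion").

site 6, transversion

The sequences differ only at site 6: G→T (purine→pyrimidine), a transversion.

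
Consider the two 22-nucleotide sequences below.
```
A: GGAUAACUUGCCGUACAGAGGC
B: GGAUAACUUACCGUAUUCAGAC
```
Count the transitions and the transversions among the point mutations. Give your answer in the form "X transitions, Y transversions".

Transitions (purine↔purine or pyrimidine↔pyrimidine): 10 G→A, 16 C→U, 21 G→A.
Transversions (purine↔pyrimidine): 17 A→U, 18 G→C.

3 transitions, 2 transversions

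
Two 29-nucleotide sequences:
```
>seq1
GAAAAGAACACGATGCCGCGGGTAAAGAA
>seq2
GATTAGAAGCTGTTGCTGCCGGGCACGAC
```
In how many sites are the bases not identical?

Comparing position by position, 12 sites differ: 3 (A/T), 4 (A/T), 9 (C/G), 10 (A/C), 11 (C/T), 13 (A/T), 17 (C/T), 20 (G/C), 23 (T/G), 24 (A/C), 26 (A/C), 29 (A/C).

12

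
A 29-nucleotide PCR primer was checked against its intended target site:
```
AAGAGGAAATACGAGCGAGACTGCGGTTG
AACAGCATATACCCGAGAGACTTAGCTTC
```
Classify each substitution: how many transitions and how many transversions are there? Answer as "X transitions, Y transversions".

0 transitions, 10 transversions

Mismatches (1-based):
site 3: G→C (purine→pyrimidine, transversion)
site 6: G→C (purine→pyrimidine, transversion)
site 8: A→T (purine→pyrimidine, transversion)
site 13: G→C (purine→pyrimidine, transversion)
site 14: A→C (purine→pyrimidine, transversion)
site 16: C→A (pyrimidine→purine, transversion)
site 23: G→T (purine→pyrimidine, transversion)
site 24: C→A (pyrimidine→purine, transversion)
site 26: G→C (purine→pyrimidine, transversion)
site 29: G→C (purine→pyrimidine, transversion)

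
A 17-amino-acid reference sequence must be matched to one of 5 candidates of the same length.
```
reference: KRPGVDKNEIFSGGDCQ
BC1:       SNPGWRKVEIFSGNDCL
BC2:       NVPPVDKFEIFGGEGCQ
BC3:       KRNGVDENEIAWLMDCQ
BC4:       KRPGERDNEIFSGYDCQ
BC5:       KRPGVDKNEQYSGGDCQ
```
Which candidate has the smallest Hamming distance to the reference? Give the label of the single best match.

BC5

Hamming distances to reference — BC1: 7; BC2: 7; BC3: 6; BC4: 4; BC5: 2.
Smallest is BC5 with 2 mismatches.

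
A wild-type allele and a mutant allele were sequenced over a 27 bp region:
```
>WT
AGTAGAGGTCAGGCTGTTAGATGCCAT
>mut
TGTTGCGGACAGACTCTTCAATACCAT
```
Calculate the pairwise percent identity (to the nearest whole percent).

9 positions differ (1, 4, 6, 9, 13, 16, 19, 20, 23), so 18 of 27 match: 18/27 = 66.67%.

67%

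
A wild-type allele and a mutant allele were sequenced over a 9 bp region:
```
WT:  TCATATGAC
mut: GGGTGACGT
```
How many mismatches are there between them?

The sequences differ at positions 1, 2, 3, 5, 6, 7, 8, 9 (1-based) — 8 in total.

8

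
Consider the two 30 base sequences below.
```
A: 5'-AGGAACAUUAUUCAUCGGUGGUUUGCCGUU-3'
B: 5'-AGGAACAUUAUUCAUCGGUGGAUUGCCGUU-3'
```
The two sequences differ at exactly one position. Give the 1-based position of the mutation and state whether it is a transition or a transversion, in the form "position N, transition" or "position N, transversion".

position 22, transversion

The sequences differ only at position 22: U→A (pyrimidine→purine), a transversion.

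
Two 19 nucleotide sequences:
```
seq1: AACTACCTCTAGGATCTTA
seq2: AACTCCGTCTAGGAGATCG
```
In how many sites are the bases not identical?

6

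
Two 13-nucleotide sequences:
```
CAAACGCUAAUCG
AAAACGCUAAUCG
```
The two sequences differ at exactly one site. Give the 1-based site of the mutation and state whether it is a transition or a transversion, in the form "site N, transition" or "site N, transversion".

site 1, transversion

The sequences differ only at site 1: C→A (pyrimidine→purine), a transversion.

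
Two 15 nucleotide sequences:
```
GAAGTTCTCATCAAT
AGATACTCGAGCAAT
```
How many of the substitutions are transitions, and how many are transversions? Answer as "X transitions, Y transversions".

Transitions (purine↔purine or pyrimidine↔pyrimidine): 1 G→A, 2 A→G, 6 T→C, 7 C→T, 8 T→C.
Transversions (purine↔pyrimidine): 4 G→T, 5 T→A, 9 C→G, 11 T→G.

5 transitions, 4 transversions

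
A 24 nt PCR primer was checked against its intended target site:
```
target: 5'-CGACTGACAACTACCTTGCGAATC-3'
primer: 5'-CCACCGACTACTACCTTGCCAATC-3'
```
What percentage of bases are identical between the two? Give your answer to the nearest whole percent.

83%

4 positions differ (2, 5, 9, 20), so 20 of 24 match: 20/24 = 83.33%.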